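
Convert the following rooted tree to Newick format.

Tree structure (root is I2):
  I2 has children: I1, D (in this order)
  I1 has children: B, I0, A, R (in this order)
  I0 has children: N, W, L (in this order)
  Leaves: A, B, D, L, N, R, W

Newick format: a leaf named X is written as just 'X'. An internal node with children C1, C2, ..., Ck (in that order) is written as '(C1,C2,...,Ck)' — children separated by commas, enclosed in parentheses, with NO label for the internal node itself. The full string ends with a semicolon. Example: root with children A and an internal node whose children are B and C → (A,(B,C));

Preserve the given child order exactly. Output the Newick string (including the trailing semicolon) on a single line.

Answer: ((B,(N,W,L),A,R),D);

Derivation:
internal I2 with children ['I1', 'D']
  internal I1 with children ['B', 'I0', 'A', 'R']
    leaf 'B' → 'B'
    internal I0 with children ['N', 'W', 'L']
      leaf 'N' → 'N'
      leaf 'W' → 'W'
      leaf 'L' → 'L'
    → '(N,W,L)'
    leaf 'A' → 'A'
    leaf 'R' → 'R'
  → '(B,(N,W,L),A,R)'
  leaf 'D' → 'D'
→ '((B,(N,W,L),A,R),D)'
Final: ((B,(N,W,L),A,R),D);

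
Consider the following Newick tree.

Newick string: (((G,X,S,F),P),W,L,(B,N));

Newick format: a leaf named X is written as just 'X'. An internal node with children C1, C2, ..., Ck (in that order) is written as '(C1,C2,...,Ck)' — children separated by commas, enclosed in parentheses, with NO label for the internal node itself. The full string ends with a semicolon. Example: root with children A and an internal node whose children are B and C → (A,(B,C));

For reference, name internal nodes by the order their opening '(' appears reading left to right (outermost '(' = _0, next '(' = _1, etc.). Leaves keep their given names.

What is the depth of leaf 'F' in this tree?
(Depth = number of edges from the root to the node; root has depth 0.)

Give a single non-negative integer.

Answer: 3

Derivation:
Newick: (((G,X,S,F),P),W,L,(B,N));
Naming internals by '(' encounter order: outermost '(' = _0, next = _1, ...
Query node: F
Path from root: _0 -> _1 -> _2 -> F
Depth of F: 3 (number of edges from root)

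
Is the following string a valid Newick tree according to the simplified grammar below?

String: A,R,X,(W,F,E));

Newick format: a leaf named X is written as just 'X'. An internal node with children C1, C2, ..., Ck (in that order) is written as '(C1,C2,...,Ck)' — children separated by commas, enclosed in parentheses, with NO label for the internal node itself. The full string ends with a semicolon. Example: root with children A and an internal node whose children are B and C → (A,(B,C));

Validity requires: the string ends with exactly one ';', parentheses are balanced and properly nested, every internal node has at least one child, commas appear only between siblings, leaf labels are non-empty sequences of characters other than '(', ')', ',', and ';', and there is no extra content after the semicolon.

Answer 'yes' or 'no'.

Input: A,R,X,(W,F,E));
Paren balance: 1 '(' vs 2 ')' MISMATCH
Ends with single ';': True
Full parse: FAILS (extra content after tree at pos 1)
Valid: False

Answer: no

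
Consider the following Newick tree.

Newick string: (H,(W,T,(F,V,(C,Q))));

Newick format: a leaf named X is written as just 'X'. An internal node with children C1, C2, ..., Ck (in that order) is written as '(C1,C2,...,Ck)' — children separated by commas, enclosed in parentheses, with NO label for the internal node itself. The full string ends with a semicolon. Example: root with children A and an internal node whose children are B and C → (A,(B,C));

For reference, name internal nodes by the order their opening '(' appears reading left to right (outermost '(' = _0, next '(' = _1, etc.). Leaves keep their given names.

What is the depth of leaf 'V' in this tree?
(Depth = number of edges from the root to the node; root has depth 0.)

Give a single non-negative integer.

Newick: (H,(W,T,(F,V,(C,Q))));
Naming internals by '(' encounter order: outermost '(' = _0, next = _1, ...
Query node: V
Path from root: _0 -> _1 -> _2 -> V
Depth of V: 3 (number of edges from root)

Answer: 3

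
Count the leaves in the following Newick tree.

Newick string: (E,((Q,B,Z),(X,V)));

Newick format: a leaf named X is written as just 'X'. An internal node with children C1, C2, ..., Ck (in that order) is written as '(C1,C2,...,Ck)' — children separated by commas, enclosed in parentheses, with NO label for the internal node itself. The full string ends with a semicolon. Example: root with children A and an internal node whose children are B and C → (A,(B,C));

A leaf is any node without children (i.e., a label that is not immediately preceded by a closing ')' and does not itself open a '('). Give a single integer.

Newick: (E,((Q,B,Z),(X,V)));
Scan left-to-right; a leaf is any maximal label run not followed by '(':
  pos 1: leaf 'E' → count = 1
  pos 5: leaf 'Q' → count = 2
  pos 7: leaf 'B' → count = 3
  pos 9: leaf 'Z' → count = 4
  pos 13: leaf 'X' → count = 5
  pos 15: leaf 'V' → count = 6
Total leaves: 6

Answer: 6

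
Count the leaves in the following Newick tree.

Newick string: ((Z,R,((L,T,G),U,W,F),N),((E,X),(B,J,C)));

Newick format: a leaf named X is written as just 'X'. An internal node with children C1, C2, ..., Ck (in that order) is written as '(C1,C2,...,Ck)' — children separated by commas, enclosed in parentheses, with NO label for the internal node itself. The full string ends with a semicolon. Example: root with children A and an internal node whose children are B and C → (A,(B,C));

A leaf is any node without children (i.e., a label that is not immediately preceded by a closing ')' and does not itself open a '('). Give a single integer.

Newick: ((Z,R,((L,T,G),U,W,F),N),((E,X),(B,J,C)));
Scan left-to-right; a leaf is any maximal label run not followed by '(':
  pos 2: leaf 'Z' → count = 1
  pos 4: leaf 'R' → count = 2
  pos 8: leaf 'L' → count = 3
  pos 10: leaf 'T' → count = 4
  pos 12: leaf 'G' → count = 5
  pos 15: leaf 'U' → count = 6
  pos 17: leaf 'W' → count = 7
  pos 19: leaf 'F' → count = 8
  pos 22: leaf 'N' → count = 9
  pos 27: leaf 'E' → count = 10
  pos 29: leaf 'X' → count = 11
  pos 33: leaf 'B' → count = 12
  pos 35: leaf 'J' → count = 13
  pos 37: leaf 'C' → count = 14
Total leaves: 14

Answer: 14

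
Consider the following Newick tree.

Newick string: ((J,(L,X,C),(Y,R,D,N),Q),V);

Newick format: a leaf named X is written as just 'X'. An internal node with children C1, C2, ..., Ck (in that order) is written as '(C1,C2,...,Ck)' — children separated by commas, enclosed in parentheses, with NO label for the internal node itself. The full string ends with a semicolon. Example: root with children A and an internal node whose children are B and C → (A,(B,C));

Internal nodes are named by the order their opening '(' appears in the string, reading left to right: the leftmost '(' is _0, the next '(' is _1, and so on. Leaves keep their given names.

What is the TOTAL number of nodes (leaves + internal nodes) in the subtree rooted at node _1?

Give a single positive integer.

Answer: 12

Derivation:
Newick: ((J,(L,X,C),(Y,R,D,N),Q),V);
Locate _1: it is the '(' at position 1 (the 2nd '(' reading left to right).
Query: subtree rooted at _1
_1: subtree_size = 1 + 11
  J: subtree_size = 1 + 0
  _2: subtree_size = 1 + 3
    L: subtree_size = 1 + 0
    X: subtree_size = 1 + 0
    C: subtree_size = 1 + 0
  _3: subtree_size = 1 + 4
    Y: subtree_size = 1 + 0
    R: subtree_size = 1 + 0
    D: subtree_size = 1 + 0
    N: subtree_size = 1 + 0
  Q: subtree_size = 1 + 0
Total subtree size of _1: 12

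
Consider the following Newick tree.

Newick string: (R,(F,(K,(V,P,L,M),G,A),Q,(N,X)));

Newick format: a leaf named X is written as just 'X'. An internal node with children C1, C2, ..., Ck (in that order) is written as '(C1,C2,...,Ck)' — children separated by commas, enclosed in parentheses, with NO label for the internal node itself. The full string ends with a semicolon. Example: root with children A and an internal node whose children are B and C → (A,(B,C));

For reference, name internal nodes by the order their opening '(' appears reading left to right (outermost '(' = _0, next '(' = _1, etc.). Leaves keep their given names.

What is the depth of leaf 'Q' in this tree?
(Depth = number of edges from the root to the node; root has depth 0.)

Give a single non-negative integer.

Newick: (R,(F,(K,(V,P,L,M),G,A),Q,(N,X)));
Naming internals by '(' encounter order: outermost '(' = _0, next = _1, ...
Query node: Q
Path from root: _0 -> _1 -> Q
Depth of Q: 2 (number of edges from root)

Answer: 2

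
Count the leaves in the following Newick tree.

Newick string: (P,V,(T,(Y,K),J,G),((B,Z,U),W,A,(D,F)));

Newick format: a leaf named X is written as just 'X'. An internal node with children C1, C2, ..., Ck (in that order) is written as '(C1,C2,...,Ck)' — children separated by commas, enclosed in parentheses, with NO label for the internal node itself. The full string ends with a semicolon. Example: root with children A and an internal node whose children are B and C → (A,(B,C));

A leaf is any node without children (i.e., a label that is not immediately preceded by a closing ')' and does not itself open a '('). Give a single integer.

Newick: (P,V,(T,(Y,K),J,G),((B,Z,U),W,A,(D,F)));
Scan left-to-right; a leaf is any maximal label run not followed by '(':
  pos 1: leaf 'P' → count = 1
  pos 3: leaf 'V' → count = 2
  pos 6: leaf 'T' → count = 3
  pos 9: leaf 'Y' → count = 4
  pos 11: leaf 'K' → count = 5
  pos 14: leaf 'J' → count = 6
  pos 16: leaf 'G' → count = 7
  pos 21: leaf 'B' → count = 8
  pos 23: leaf 'Z' → count = 9
  pos 25: leaf 'U' → count = 10
  pos 28: leaf 'W' → count = 11
  pos 30: leaf 'A' → count = 12
  pos 33: leaf 'D' → count = 13
  pos 35: leaf 'F' → count = 14
Total leaves: 14

Answer: 14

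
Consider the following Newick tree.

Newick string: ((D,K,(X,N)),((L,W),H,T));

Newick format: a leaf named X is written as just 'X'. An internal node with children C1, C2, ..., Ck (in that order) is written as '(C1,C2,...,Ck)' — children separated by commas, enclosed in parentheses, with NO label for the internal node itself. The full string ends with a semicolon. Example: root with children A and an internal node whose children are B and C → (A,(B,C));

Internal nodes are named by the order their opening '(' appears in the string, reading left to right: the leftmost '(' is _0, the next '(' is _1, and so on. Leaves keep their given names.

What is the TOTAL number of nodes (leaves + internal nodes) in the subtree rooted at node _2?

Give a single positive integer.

Newick: ((D,K,(X,N)),((L,W),H,T));
Locate _2: it is the '(' at position 6 (the 3rd '(' reading left to right).
Query: subtree rooted at _2
_2: subtree_size = 1 + 2
  X: subtree_size = 1 + 0
  N: subtree_size = 1 + 0
Total subtree size of _2: 3

Answer: 3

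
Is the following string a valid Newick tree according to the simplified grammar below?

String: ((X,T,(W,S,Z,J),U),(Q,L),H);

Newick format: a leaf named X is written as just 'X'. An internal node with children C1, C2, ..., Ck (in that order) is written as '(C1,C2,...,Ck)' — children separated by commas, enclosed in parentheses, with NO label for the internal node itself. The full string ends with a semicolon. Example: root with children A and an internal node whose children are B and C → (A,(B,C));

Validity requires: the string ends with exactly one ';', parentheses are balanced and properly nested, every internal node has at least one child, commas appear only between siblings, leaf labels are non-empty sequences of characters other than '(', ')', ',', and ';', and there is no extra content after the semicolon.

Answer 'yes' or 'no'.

Input: ((X,T,(W,S,Z,J),U),(Q,L),H);
Paren balance: 4 '(' vs 4 ')' OK
Ends with single ';': True
Full parse: OK
Valid: True

Answer: yes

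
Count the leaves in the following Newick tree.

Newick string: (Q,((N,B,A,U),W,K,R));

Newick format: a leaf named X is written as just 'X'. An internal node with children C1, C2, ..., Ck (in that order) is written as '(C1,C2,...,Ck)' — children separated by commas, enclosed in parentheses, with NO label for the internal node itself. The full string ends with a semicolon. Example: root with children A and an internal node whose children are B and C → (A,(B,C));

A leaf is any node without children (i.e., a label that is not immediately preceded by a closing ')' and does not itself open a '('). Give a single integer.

Answer: 8

Derivation:
Newick: (Q,((N,B,A,U),W,K,R));
Scan left-to-right; a leaf is any maximal label run not followed by '(':
  pos 1: leaf 'Q' → count = 1
  pos 5: leaf 'N' → count = 2
  pos 7: leaf 'B' → count = 3
  pos 9: leaf 'A' → count = 4
  pos 11: leaf 'U' → count = 5
  pos 14: leaf 'W' → count = 6
  pos 16: leaf 'K' → count = 7
  pos 18: leaf 'R' → count = 8
Total leaves: 8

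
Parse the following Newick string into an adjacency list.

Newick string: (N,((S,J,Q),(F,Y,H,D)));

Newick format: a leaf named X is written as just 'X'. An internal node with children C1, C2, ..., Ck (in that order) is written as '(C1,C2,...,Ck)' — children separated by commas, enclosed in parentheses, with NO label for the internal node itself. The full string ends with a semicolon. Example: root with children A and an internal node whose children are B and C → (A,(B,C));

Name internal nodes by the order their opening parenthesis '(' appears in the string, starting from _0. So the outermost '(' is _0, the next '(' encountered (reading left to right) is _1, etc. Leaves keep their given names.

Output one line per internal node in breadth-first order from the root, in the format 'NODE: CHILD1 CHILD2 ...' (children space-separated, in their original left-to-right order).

Answer: _0: N _1
_1: _2 _3
_2: S J Q
_3: F Y H D

Derivation:
Input: (N,((S,J,Q),(F,Y,H,D)));
Scanning left-to-right, naming '(' by encounter order:
  pos 0: '(' -> open internal node _0 (depth 1)
  pos 3: '(' -> open internal node _1 (depth 2)
  pos 4: '(' -> open internal node _2 (depth 3)
  pos 10: ')' -> close internal node _2 (now at depth 2)
  pos 12: '(' -> open internal node _3 (depth 3)
  pos 20: ')' -> close internal node _3 (now at depth 2)
  pos 21: ')' -> close internal node _1 (now at depth 1)
  pos 22: ')' -> close internal node _0 (now at depth 0)
Total internal nodes: 4
BFS adjacency from root:
  _0: N _1
  _1: _2 _3
  _2: S J Q
  _3: F Y H D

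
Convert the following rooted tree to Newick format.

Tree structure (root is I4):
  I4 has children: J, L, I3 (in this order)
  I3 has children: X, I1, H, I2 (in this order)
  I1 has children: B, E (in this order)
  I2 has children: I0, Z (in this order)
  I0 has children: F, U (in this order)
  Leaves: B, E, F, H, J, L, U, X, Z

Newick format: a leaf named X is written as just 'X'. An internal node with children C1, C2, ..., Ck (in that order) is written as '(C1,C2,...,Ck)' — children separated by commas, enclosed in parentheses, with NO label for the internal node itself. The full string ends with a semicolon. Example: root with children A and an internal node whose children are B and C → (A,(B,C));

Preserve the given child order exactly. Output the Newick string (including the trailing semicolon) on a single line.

internal I4 with children ['J', 'L', 'I3']
  leaf 'J' → 'J'
  leaf 'L' → 'L'
  internal I3 with children ['X', 'I1', 'H', 'I2']
    leaf 'X' → 'X'
    internal I1 with children ['B', 'E']
      leaf 'B' → 'B'
      leaf 'E' → 'E'
    → '(B,E)'
    leaf 'H' → 'H'
    internal I2 with children ['I0', 'Z']
      internal I0 with children ['F', 'U']
        leaf 'F' → 'F'
        leaf 'U' → 'U'
      → '(F,U)'
      leaf 'Z' → 'Z'
    → '((F,U),Z)'
  → '(X,(B,E),H,((F,U),Z))'
→ '(J,L,(X,(B,E),H,((F,U),Z)))'
Final: (J,L,(X,(B,E),H,((F,U),Z)));

Answer: (J,L,(X,(B,E),H,((F,U),Z)));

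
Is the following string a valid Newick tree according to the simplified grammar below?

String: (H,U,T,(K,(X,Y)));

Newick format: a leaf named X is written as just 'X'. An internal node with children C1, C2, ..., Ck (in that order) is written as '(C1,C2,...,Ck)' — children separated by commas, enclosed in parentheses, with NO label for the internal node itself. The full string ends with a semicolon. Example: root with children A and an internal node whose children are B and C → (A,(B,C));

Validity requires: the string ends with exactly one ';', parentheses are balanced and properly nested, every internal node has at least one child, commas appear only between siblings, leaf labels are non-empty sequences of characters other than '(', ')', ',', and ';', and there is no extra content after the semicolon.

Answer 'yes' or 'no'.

Answer: yes

Derivation:
Input: (H,U,T,(K,(X,Y)));
Paren balance: 3 '(' vs 3 ')' OK
Ends with single ';': True
Full parse: OK
Valid: True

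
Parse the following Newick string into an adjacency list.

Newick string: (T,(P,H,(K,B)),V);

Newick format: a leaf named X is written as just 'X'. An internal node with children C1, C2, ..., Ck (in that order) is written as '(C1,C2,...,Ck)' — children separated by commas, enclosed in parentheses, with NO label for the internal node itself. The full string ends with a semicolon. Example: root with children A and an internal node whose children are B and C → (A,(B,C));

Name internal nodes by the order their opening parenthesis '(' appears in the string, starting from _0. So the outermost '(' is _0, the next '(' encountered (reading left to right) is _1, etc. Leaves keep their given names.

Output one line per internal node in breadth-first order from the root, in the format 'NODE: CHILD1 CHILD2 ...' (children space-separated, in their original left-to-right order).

Answer: _0: T _1 V
_1: P H _2
_2: K B

Derivation:
Input: (T,(P,H,(K,B)),V);
Scanning left-to-right, naming '(' by encounter order:
  pos 0: '(' -> open internal node _0 (depth 1)
  pos 3: '(' -> open internal node _1 (depth 2)
  pos 8: '(' -> open internal node _2 (depth 3)
  pos 12: ')' -> close internal node _2 (now at depth 2)
  pos 13: ')' -> close internal node _1 (now at depth 1)
  pos 16: ')' -> close internal node _0 (now at depth 0)
Total internal nodes: 3
BFS adjacency from root:
  _0: T _1 V
  _1: P H _2
  _2: K B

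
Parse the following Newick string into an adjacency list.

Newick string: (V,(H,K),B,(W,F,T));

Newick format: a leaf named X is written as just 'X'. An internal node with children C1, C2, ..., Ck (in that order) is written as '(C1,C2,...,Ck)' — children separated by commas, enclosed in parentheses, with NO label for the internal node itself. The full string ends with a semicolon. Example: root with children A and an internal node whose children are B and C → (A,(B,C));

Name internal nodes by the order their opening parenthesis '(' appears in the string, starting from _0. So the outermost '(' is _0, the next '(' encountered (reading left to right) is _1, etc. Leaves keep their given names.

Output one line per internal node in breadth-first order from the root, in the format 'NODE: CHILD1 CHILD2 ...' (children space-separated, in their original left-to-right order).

Answer: _0: V _1 B _2
_1: H K
_2: W F T

Derivation:
Input: (V,(H,K),B,(W,F,T));
Scanning left-to-right, naming '(' by encounter order:
  pos 0: '(' -> open internal node _0 (depth 1)
  pos 3: '(' -> open internal node _1 (depth 2)
  pos 7: ')' -> close internal node _1 (now at depth 1)
  pos 11: '(' -> open internal node _2 (depth 2)
  pos 17: ')' -> close internal node _2 (now at depth 1)
  pos 18: ')' -> close internal node _0 (now at depth 0)
Total internal nodes: 3
BFS adjacency from root:
  _0: V _1 B _2
  _1: H K
  _2: W F T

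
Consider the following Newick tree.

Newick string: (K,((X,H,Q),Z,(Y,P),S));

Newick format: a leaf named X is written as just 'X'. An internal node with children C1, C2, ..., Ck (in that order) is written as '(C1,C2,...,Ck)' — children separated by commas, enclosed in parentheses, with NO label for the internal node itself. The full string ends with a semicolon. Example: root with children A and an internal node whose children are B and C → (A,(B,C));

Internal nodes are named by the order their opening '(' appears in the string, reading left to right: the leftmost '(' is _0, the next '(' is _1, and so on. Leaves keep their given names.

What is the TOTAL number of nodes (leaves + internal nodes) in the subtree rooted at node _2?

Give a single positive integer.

Newick: (K,((X,H,Q),Z,(Y,P),S));
Locate _2: it is the '(' at position 4 (the 3rd '(' reading left to right).
Query: subtree rooted at _2
_2: subtree_size = 1 + 3
  X: subtree_size = 1 + 0
  H: subtree_size = 1 + 0
  Q: subtree_size = 1 + 0
Total subtree size of _2: 4

Answer: 4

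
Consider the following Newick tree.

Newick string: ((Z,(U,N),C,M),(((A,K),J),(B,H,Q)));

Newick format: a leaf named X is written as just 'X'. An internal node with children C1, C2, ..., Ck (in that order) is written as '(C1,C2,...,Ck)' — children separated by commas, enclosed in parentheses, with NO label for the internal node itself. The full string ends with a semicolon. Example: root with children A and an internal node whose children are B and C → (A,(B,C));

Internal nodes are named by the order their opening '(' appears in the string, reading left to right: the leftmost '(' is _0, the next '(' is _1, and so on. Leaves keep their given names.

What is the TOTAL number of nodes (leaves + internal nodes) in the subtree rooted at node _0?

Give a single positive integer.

Newick: ((Z,(U,N),C,M),(((A,K),J),(B,H,Q)));
Locate _0: it is the '(' at position 0 (the 1st '(' reading left to right).
Query: subtree rooted at _0
_0: subtree_size = 1 + 17
  _1: subtree_size = 1 + 6
    Z: subtree_size = 1 + 0
    _2: subtree_size = 1 + 2
      U: subtree_size = 1 + 0
      N: subtree_size = 1 + 0
    C: subtree_size = 1 + 0
    M: subtree_size = 1 + 0
  _3: subtree_size = 1 + 9
    _4: subtree_size = 1 + 4
      _5: subtree_size = 1 + 2
        A: subtree_size = 1 + 0
        K: subtree_size = 1 + 0
      J: subtree_size = 1 + 0
    _6: subtree_size = 1 + 3
      B: subtree_size = 1 + 0
      H: subtree_size = 1 + 0
      Q: subtree_size = 1 + 0
Total subtree size of _0: 18

Answer: 18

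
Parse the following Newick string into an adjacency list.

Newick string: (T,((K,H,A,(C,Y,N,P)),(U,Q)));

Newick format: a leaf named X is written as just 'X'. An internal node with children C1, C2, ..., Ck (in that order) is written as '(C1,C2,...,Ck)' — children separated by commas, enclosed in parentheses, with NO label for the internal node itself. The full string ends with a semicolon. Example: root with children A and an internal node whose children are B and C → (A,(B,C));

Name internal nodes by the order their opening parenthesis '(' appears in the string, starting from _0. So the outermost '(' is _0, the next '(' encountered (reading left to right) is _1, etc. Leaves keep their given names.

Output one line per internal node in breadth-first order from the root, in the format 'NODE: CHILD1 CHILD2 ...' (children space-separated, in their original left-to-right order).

Input: (T,((K,H,A,(C,Y,N,P)),(U,Q)));
Scanning left-to-right, naming '(' by encounter order:
  pos 0: '(' -> open internal node _0 (depth 1)
  pos 3: '(' -> open internal node _1 (depth 2)
  pos 4: '(' -> open internal node _2 (depth 3)
  pos 11: '(' -> open internal node _3 (depth 4)
  pos 19: ')' -> close internal node _3 (now at depth 3)
  pos 20: ')' -> close internal node _2 (now at depth 2)
  pos 22: '(' -> open internal node _4 (depth 3)
  pos 26: ')' -> close internal node _4 (now at depth 2)
  pos 27: ')' -> close internal node _1 (now at depth 1)
  pos 28: ')' -> close internal node _0 (now at depth 0)
Total internal nodes: 5
BFS adjacency from root:
  _0: T _1
  _1: _2 _4
  _2: K H A _3
  _4: U Q
  _3: C Y N P

Answer: _0: T _1
_1: _2 _4
_2: K H A _3
_4: U Q
_3: C Y N P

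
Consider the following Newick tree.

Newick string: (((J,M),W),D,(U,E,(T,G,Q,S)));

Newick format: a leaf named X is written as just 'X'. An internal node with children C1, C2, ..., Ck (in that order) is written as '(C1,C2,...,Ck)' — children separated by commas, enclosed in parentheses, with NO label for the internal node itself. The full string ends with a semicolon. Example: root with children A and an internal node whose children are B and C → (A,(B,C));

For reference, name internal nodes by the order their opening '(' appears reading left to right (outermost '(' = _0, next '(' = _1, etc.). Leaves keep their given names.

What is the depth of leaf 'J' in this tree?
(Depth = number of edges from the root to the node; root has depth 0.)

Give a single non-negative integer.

Newick: (((J,M),W),D,(U,E,(T,G,Q,S)));
Naming internals by '(' encounter order: outermost '(' = _0, next = _1, ...
Query node: J
Path from root: _0 -> _1 -> _2 -> J
Depth of J: 3 (number of edges from root)

Answer: 3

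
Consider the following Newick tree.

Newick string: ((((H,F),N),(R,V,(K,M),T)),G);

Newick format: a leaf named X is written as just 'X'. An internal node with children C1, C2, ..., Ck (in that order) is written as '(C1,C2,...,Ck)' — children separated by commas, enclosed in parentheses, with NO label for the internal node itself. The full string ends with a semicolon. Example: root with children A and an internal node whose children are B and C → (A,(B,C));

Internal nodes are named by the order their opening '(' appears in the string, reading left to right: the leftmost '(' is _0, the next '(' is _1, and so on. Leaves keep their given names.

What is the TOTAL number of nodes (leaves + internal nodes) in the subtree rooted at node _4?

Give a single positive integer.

Newick: ((((H,F),N),(R,V,(K,M),T)),G);
Locate _4: it is the '(' at position 12 (the 5th '(' reading left to right).
Query: subtree rooted at _4
_4: subtree_size = 1 + 6
  R: subtree_size = 1 + 0
  V: subtree_size = 1 + 0
  _5: subtree_size = 1 + 2
    K: subtree_size = 1 + 0
    M: subtree_size = 1 + 0
  T: subtree_size = 1 + 0
Total subtree size of _4: 7

Answer: 7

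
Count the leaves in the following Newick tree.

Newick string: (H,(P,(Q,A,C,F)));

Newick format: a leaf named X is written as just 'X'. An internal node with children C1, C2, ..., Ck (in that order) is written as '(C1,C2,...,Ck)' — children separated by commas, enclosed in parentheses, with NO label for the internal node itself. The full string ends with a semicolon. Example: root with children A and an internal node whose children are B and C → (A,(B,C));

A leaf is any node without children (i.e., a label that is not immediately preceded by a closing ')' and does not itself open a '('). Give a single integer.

Newick: (H,(P,(Q,A,C,F)));
Scan left-to-right; a leaf is any maximal label run not followed by '(':
  pos 1: leaf 'H' → count = 1
  pos 4: leaf 'P' → count = 2
  pos 7: leaf 'Q' → count = 3
  pos 9: leaf 'A' → count = 4
  pos 11: leaf 'C' → count = 5
  pos 13: leaf 'F' → count = 6
Total leaves: 6

Answer: 6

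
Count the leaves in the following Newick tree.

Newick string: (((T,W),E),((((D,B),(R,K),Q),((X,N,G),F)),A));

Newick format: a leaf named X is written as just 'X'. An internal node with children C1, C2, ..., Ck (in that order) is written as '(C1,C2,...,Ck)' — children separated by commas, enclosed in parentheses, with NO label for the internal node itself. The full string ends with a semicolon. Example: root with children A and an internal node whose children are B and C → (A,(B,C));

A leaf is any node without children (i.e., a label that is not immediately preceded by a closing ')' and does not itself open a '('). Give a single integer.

Newick: (((T,W),E),((((D,B),(R,K),Q),((X,N,G),F)),A));
Scan left-to-right; a leaf is any maximal label run not followed by '(':
  pos 3: leaf 'T' → count = 1
  pos 5: leaf 'W' → count = 2
  pos 8: leaf 'E' → count = 3
  pos 15: leaf 'D' → count = 4
  pos 17: leaf 'B' → count = 5
  pos 21: leaf 'R' → count = 6
  pos 23: leaf 'K' → count = 7
  pos 26: leaf 'Q' → count = 8
  pos 31: leaf 'X' → count = 9
  pos 33: leaf 'N' → count = 10
  pos 35: leaf 'G' → count = 11
  pos 38: leaf 'F' → count = 12
  pos 42: leaf 'A' → count = 13
Total leaves: 13

Answer: 13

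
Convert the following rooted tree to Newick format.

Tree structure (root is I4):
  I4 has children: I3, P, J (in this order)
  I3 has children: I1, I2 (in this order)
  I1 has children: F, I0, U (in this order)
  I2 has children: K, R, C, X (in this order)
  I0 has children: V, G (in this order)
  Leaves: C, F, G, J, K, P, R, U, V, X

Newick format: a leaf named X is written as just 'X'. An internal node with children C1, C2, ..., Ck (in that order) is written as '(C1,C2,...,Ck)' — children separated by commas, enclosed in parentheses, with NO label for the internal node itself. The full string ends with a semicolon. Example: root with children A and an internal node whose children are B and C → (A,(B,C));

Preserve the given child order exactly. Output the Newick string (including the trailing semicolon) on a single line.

Answer: (((F,(V,G),U),(K,R,C,X)),P,J);

Derivation:
internal I4 with children ['I3', 'P', 'J']
  internal I3 with children ['I1', 'I2']
    internal I1 with children ['F', 'I0', 'U']
      leaf 'F' → 'F'
      internal I0 with children ['V', 'G']
        leaf 'V' → 'V'
        leaf 'G' → 'G'
      → '(V,G)'
      leaf 'U' → 'U'
    → '(F,(V,G),U)'
    internal I2 with children ['K', 'R', 'C', 'X']
      leaf 'K' → 'K'
      leaf 'R' → 'R'
      leaf 'C' → 'C'
      leaf 'X' → 'X'
    → '(K,R,C,X)'
  → '((F,(V,G),U),(K,R,C,X))'
  leaf 'P' → 'P'
  leaf 'J' → 'J'
→ '(((F,(V,G),U),(K,R,C,X)),P,J)'
Final: (((F,(V,G),U),(K,R,C,X)),P,J);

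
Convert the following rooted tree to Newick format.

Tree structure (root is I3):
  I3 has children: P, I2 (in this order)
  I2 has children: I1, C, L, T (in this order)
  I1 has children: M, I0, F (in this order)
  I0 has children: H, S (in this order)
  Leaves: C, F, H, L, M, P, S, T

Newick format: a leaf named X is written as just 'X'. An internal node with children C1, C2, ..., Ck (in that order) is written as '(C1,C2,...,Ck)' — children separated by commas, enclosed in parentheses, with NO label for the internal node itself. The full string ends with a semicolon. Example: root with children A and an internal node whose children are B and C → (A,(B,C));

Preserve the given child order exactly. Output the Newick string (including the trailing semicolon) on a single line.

internal I3 with children ['P', 'I2']
  leaf 'P' → 'P'
  internal I2 with children ['I1', 'C', 'L', 'T']
    internal I1 with children ['M', 'I0', 'F']
      leaf 'M' → 'M'
      internal I0 with children ['H', 'S']
        leaf 'H' → 'H'
        leaf 'S' → 'S'
      → '(H,S)'
      leaf 'F' → 'F'
    → '(M,(H,S),F)'
    leaf 'C' → 'C'
    leaf 'L' → 'L'
    leaf 'T' → 'T'
  → '((M,(H,S),F),C,L,T)'
→ '(P,((M,(H,S),F),C,L,T))'
Final: (P,((M,(H,S),F),C,L,T));

Answer: (P,((M,(H,S),F),C,L,T));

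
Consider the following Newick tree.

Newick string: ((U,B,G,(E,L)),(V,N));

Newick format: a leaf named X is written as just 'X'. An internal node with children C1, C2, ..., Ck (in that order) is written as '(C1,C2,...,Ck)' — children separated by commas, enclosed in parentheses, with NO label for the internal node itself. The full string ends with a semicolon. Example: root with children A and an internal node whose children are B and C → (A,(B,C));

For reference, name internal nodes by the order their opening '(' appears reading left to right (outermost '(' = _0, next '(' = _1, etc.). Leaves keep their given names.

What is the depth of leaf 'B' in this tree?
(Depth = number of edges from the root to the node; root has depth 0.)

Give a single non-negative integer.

Newick: ((U,B,G,(E,L)),(V,N));
Naming internals by '(' encounter order: outermost '(' = _0, next = _1, ...
Query node: B
Path from root: _0 -> _1 -> B
Depth of B: 2 (number of edges from root)

Answer: 2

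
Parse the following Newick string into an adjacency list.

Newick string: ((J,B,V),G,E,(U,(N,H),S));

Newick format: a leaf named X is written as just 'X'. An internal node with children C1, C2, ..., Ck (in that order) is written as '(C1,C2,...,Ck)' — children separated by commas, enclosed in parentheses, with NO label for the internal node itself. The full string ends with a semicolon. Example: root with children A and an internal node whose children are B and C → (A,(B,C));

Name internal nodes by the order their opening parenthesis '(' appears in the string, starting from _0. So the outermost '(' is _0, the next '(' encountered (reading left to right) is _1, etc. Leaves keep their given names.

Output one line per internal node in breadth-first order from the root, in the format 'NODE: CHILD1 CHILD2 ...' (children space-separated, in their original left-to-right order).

Input: ((J,B,V),G,E,(U,(N,H),S));
Scanning left-to-right, naming '(' by encounter order:
  pos 0: '(' -> open internal node _0 (depth 1)
  pos 1: '(' -> open internal node _1 (depth 2)
  pos 7: ')' -> close internal node _1 (now at depth 1)
  pos 13: '(' -> open internal node _2 (depth 2)
  pos 16: '(' -> open internal node _3 (depth 3)
  pos 20: ')' -> close internal node _3 (now at depth 2)
  pos 23: ')' -> close internal node _2 (now at depth 1)
  pos 24: ')' -> close internal node _0 (now at depth 0)
Total internal nodes: 4
BFS adjacency from root:
  _0: _1 G E _2
  _1: J B V
  _2: U _3 S
  _3: N H

Answer: _0: _1 G E _2
_1: J B V
_2: U _3 S
_3: N H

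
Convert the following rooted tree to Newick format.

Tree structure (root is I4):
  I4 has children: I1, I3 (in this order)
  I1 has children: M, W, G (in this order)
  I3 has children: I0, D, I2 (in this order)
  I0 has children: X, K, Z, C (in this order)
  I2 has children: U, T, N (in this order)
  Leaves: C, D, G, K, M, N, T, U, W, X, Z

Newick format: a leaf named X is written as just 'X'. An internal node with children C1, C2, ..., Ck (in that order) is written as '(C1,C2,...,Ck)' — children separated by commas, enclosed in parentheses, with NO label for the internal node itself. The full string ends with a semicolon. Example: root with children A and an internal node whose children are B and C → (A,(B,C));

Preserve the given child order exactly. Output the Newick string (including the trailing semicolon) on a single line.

Answer: ((M,W,G),((X,K,Z,C),D,(U,T,N)));

Derivation:
internal I4 with children ['I1', 'I3']
  internal I1 with children ['M', 'W', 'G']
    leaf 'M' → 'M'
    leaf 'W' → 'W'
    leaf 'G' → 'G'
  → '(M,W,G)'
  internal I3 with children ['I0', 'D', 'I2']
    internal I0 with children ['X', 'K', 'Z', 'C']
      leaf 'X' → 'X'
      leaf 'K' → 'K'
      leaf 'Z' → 'Z'
      leaf 'C' → 'C'
    → '(X,K,Z,C)'
    leaf 'D' → 'D'
    internal I2 with children ['U', 'T', 'N']
      leaf 'U' → 'U'
      leaf 'T' → 'T'
      leaf 'N' → 'N'
    → '(U,T,N)'
  → '((X,K,Z,C),D,(U,T,N))'
→ '((M,W,G),((X,K,Z,C),D,(U,T,N)))'
Final: ((M,W,G),((X,K,Z,C),D,(U,T,N)));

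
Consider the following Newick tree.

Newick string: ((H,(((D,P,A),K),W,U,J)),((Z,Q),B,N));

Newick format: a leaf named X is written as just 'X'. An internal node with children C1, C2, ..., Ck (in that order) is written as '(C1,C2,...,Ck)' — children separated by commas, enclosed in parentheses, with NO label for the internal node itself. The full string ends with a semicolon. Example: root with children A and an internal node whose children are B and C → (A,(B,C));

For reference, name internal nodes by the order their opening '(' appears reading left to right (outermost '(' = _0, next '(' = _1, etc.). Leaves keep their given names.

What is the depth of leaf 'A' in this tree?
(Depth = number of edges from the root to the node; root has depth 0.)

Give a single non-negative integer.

Newick: ((H,(((D,P,A),K),W,U,J)),((Z,Q),B,N));
Naming internals by '(' encounter order: outermost '(' = _0, next = _1, ...
Query node: A
Path from root: _0 -> _1 -> _2 -> _3 -> _4 -> A
Depth of A: 5 (number of edges from root)

Answer: 5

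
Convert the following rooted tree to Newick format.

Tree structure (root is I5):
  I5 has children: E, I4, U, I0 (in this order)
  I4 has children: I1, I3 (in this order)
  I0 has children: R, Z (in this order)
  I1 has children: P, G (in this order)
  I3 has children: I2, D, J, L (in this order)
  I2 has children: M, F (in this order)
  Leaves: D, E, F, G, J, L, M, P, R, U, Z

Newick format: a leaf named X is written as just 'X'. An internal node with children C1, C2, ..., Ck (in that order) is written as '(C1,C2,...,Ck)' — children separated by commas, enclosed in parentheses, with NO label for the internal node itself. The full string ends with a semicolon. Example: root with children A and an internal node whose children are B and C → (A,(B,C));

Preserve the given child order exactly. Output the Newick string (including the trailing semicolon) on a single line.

internal I5 with children ['E', 'I4', 'U', 'I0']
  leaf 'E' → 'E'
  internal I4 with children ['I1', 'I3']
    internal I1 with children ['P', 'G']
      leaf 'P' → 'P'
      leaf 'G' → 'G'
    → '(P,G)'
    internal I3 with children ['I2', 'D', 'J', 'L']
      internal I2 with children ['M', 'F']
        leaf 'M' → 'M'
        leaf 'F' → 'F'
      → '(M,F)'
      leaf 'D' → 'D'
      leaf 'J' → 'J'
      leaf 'L' → 'L'
    → '((M,F),D,J,L)'
  → '((P,G),((M,F),D,J,L))'
  leaf 'U' → 'U'
  internal I0 with children ['R', 'Z']
    leaf 'R' → 'R'
    leaf 'Z' → 'Z'
  → '(R,Z)'
→ '(E,((P,G),((M,F),D,J,L)),U,(R,Z))'
Final: (E,((P,G),((M,F),D,J,L)),U,(R,Z));

Answer: (E,((P,G),((M,F),D,J,L)),U,(R,Z));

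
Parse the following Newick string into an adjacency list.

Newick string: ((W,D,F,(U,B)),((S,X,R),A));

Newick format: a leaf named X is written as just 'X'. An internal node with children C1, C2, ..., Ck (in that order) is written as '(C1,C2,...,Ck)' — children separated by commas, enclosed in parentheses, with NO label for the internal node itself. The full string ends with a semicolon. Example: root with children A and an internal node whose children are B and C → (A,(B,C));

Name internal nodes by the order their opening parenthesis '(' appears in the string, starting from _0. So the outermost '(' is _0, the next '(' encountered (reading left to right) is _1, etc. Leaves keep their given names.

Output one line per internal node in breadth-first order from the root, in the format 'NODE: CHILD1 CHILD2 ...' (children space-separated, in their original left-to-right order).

Input: ((W,D,F,(U,B)),((S,X,R),A));
Scanning left-to-right, naming '(' by encounter order:
  pos 0: '(' -> open internal node _0 (depth 1)
  pos 1: '(' -> open internal node _1 (depth 2)
  pos 8: '(' -> open internal node _2 (depth 3)
  pos 12: ')' -> close internal node _2 (now at depth 2)
  pos 13: ')' -> close internal node _1 (now at depth 1)
  pos 15: '(' -> open internal node _3 (depth 2)
  pos 16: '(' -> open internal node _4 (depth 3)
  pos 22: ')' -> close internal node _4 (now at depth 2)
  pos 25: ')' -> close internal node _3 (now at depth 1)
  pos 26: ')' -> close internal node _0 (now at depth 0)
Total internal nodes: 5
BFS adjacency from root:
  _0: _1 _3
  _1: W D F _2
  _3: _4 A
  _2: U B
  _4: S X R

Answer: _0: _1 _3
_1: W D F _2
_3: _4 A
_2: U B
_4: S X R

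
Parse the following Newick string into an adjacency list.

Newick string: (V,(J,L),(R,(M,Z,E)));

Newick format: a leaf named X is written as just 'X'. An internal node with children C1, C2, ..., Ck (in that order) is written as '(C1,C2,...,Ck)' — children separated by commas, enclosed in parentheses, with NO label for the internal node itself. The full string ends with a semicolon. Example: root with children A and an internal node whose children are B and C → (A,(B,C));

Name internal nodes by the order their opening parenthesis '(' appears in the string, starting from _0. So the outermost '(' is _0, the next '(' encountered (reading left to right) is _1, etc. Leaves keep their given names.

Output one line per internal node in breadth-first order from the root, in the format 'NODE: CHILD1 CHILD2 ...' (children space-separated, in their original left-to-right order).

Answer: _0: V _1 _2
_1: J L
_2: R _3
_3: M Z E

Derivation:
Input: (V,(J,L),(R,(M,Z,E)));
Scanning left-to-right, naming '(' by encounter order:
  pos 0: '(' -> open internal node _0 (depth 1)
  pos 3: '(' -> open internal node _1 (depth 2)
  pos 7: ')' -> close internal node _1 (now at depth 1)
  pos 9: '(' -> open internal node _2 (depth 2)
  pos 12: '(' -> open internal node _3 (depth 3)
  pos 18: ')' -> close internal node _3 (now at depth 2)
  pos 19: ')' -> close internal node _2 (now at depth 1)
  pos 20: ')' -> close internal node _0 (now at depth 0)
Total internal nodes: 4
BFS adjacency from root:
  _0: V _1 _2
  _1: J L
  _2: R _3
  _3: M Z E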